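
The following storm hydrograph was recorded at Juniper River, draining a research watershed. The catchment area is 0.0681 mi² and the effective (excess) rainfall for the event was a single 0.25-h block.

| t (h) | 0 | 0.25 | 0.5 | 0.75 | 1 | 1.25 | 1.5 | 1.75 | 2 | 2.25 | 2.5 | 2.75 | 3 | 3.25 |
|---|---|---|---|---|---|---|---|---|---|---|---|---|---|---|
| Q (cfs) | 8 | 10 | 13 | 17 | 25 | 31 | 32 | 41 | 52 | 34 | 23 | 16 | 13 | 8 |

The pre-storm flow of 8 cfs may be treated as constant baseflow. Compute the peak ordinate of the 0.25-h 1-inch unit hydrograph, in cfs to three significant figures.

U_p ≈ 36.7 cfs

Direct runoff: 0.0, 2.0, 5.0, 9.0, 17.0, 23.0, 24.0, 33.0, 44.0, 26.0, 15.0, 8.0, 5.0, 0.0 cfs; ΣQ_DR = 211.0 cfs, peak = 44.0 cfs.
Runoff depth d = ΣQ_DR·Δt / A = 211.0 × 900 / (0.0681 mi²) = 1.200 in.
The 1-inch UH is the DRH scaled by (1 in)/d, so U_p = 44.0 × 1/1.200 = 36.7 cfs.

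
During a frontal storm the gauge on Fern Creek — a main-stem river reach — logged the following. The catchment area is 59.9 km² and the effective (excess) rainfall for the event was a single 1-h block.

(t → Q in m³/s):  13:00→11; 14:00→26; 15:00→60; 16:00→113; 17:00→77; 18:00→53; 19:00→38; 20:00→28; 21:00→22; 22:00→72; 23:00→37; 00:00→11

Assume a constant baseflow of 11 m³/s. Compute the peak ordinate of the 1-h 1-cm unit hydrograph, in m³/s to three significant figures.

Direct runoff: 0.0, 15.0, 49.0, 102.0, 66.0, 42.0, 27.0, 17.0, 11.0, 61.0, 26.0, 0.0 m³/s; ΣQ_DR = 416.0 m³/s, peak = 102.0 m³/s.
Runoff depth d = ΣQ_DR·Δt / A = 416.0 × 3600 / (59.9 km²) = 25.00 mm.
The 1-cm UH is the DRH scaled by (10 mm)/d, so U_p = 102.0 × 10/25.00 = 40.8 m³/s.

U_p ≈ 40.8 m³/s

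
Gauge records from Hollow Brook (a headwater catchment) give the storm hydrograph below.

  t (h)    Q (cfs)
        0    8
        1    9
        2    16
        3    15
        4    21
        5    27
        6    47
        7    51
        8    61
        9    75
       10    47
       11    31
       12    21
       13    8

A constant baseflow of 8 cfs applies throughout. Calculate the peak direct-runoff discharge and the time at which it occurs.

Q_p = 67.0 cfs at t = 9 h

Subtracting baseflow gives direct-runoff ordinates: 0.0, 1.0, 8.0, 7.0, 13.0, 19.0, 39.0, 43.0, 53.0, 67.0, 39.0, 23.0, 13.0, 0.0 cfs.
The maximum is 67.0 cfs, occurring at the reading for t = 9 h.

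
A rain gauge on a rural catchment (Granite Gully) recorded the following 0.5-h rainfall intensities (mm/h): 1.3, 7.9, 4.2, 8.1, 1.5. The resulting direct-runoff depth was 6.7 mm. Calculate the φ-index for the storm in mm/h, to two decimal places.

φ ≈ 2.27 mm/h

Only the 3 blocks with intensity above φ contribute runoff: 7.9, 4.2, 8.1 mm/h.
Σ(I−φ)·Δt = d  ⇒  (7.9+4.2+8.1 − 3φ)·0.5 = 6.7
φ = (20.20 − 6.7/0.5) / 3 = 2.27 mm/h.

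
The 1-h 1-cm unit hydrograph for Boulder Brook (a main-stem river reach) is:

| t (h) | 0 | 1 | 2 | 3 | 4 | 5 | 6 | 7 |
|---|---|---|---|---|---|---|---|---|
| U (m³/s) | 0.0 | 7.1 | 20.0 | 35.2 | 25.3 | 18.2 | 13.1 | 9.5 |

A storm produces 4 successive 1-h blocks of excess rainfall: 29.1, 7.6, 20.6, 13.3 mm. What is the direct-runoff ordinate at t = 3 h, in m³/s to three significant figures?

Q ≈ 132 m³/s

By discrete convolution, Q_j = Σ (P_i / 10 mm) · U_{j−i}.
At t = 3 h (j=3): Q = (29.1/10)·35.2 + (7.6/10)·20.0 + (20.6/10)·7.1 + (13.3/10)·0.0 = 132 m³/s.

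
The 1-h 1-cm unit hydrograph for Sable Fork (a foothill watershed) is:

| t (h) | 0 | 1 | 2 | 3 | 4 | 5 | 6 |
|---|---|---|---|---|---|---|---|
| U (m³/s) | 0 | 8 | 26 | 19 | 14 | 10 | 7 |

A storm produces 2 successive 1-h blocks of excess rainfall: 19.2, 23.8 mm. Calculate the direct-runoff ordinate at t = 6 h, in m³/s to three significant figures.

Q ≈ 37.2 m³/s

By discrete convolution, Q_j = Σ (P_i / 10 mm) · U_{j−i}.
At t = 6 h (j=6): Q = (19.2/10)·7 + (23.8/10)·10 = 37.2 m³/s.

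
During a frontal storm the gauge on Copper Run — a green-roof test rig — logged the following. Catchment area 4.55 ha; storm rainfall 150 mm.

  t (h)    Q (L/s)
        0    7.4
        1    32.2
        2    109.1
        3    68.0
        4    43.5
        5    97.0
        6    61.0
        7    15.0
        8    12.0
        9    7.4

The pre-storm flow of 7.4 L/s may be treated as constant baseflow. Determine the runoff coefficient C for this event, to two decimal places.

ΣQ_DR = 378.6 L/s; V = ΣQ_DR·Δt = 1.363 × 10^6 L.
Runoff depth d = V / A = 29.96 mm.
C = d / P = 29.96 / 150 = 0.20.

C ≈ 0.20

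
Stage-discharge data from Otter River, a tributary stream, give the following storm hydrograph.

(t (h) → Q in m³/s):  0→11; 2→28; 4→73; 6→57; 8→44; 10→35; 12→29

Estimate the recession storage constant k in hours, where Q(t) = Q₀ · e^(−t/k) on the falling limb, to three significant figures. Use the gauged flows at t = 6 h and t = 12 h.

On the falling limb, Q drops from 57 to 29 m³/s between t = 6 h and t = 12 h (Δt = 6 h).
k = −Δt / ln(Q₂/Q₁) = −6 / ln(29/57) = 8.88 h.

k ≈ 8.88 h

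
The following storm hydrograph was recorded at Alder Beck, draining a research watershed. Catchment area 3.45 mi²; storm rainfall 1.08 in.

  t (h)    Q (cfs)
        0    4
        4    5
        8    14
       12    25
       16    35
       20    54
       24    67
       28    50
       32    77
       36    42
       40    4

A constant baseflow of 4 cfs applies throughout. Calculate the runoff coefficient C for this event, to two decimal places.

C ≈ 0.55

ΣQ_DR = 333.0 cfs; V = ΣQ_DR·Δt = 4.795 × 10^6 ft³.
Runoff depth d = V / A = 0.5983 in.
C = d / P = 0.5983 / 1.08 = 0.55.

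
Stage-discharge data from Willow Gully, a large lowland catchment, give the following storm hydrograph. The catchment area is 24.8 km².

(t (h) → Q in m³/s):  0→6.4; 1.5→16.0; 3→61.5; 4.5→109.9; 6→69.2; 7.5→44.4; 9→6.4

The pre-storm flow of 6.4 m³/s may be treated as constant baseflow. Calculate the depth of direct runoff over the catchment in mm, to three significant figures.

d ≈ 58.6 mm

Direct runoff: 0.0, 9.6, 55.1, 103.5, 62.8, 38.0, 0.0 m³/s; ΣQ_DR = 269.0 m³/s.
V = ΣQ_DR · Δt = 269.0 × 5400 s = 1.453 × 10^6 m³.
Over A = 24.8 km², depth = V / A = 58.6 mm.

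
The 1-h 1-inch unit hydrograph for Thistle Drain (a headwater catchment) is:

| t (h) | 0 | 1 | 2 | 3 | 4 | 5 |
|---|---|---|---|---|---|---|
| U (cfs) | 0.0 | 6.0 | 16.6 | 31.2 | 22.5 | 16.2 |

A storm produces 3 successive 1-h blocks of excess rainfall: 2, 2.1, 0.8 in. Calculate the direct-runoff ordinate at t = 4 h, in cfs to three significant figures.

By discrete convolution, Q_j = Σ (P_i / 1 in) · U_{j−i}.
At t = 4 h (j=4): Q = (2/1)·22.5 + (2.1/1)·31.2 + (0.8/1)·16.6 = 124 cfs.

Q ≈ 124 cfs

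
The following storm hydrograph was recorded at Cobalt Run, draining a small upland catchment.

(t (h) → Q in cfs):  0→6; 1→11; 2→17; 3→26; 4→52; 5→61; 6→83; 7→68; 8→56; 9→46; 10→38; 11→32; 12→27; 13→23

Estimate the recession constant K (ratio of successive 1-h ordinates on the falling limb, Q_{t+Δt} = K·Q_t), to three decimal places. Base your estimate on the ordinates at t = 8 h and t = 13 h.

K ≈ 0.837

Using the recession-limb readings at t = 8 h and t = 13 h: Q falls from 56 to 23 cfs over 5 intervals.
K = (Q₂/Q₁)^(1/5) = (23/56)^(1/5) = 0.837.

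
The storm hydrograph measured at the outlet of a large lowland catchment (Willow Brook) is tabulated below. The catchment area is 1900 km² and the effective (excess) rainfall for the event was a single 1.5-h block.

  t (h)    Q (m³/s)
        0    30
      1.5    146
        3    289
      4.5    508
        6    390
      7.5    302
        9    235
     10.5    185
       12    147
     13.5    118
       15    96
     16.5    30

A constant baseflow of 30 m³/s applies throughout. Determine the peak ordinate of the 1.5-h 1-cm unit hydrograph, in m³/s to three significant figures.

Direct runoff: 0.0, 116.0, 259.0, 478.0, 360.0, 272.0, 205.0, 155.0, 117.0, 88.0, 66.0, 0.0 m³/s; ΣQ_DR = 2116 m³/s, peak = 478.0 m³/s.
Runoff depth d = ΣQ_DR·Δt / A = 2116 × 5400 / (1900 km²) = 6.014 mm.
The 1-cm UH is the DRH scaled by (10 mm)/d, so U_p = 478.0 × 10/6.014 = 795 m³/s.

U_p ≈ 795 m³/s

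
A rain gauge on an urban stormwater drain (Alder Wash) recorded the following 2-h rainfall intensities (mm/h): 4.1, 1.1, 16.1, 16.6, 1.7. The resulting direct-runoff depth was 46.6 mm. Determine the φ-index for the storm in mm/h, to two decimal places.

Only the 2 blocks with intensity above φ contribute runoff: 16.1, 16.6 mm/h.
Σ(I−φ)·Δt = d  ⇒  (16.1+16.6 − 2φ)·2 = 46.6
φ = (32.70 − 46.6/2) / 2 = 4.70 mm/h.

φ ≈ 4.70 mm/h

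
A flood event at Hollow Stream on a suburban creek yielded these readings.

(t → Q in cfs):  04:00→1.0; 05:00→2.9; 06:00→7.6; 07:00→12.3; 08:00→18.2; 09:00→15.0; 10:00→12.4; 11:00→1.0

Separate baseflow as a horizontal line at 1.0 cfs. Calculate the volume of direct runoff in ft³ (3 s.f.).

Direct-runoff ordinates (Q − Q_b): 0.0, 1.9, 6.6, 11.3, 17.2, 14.0, 11.4, 0.0 cfs.
ΣQ_DR = 62.40 cfs.
With Δt = 1 h = 3600 s, V = ΣQ_DR · Δt = 62.40 × 3600 = 2.25 × 10^5 ft³.

V ≈ 2.25 × 10^5 ft³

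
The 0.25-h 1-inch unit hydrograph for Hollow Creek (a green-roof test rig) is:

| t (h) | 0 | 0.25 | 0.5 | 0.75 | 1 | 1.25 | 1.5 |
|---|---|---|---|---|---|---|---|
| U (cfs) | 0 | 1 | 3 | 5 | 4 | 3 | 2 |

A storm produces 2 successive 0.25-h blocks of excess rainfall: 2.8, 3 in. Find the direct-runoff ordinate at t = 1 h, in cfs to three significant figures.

Q ≈ 26.2 cfs

By discrete convolution, Q_j = Σ (P_i / 1 in) · U_{j−i}.
At t = 1 h (j=4): Q = (2.8/1)·4 + (3/1)·5 = 26.2 cfs.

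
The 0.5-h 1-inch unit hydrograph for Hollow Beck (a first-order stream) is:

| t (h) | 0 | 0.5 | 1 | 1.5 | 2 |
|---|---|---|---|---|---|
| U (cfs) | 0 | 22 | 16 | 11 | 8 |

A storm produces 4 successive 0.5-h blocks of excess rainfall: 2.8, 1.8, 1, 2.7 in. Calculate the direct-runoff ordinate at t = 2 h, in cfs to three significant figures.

By discrete convolution, Q_j = Σ (P_i / 1 in) · U_{j−i}.
At t = 2 h (j=4): Q = (2.8/1)·8 + (1.8/1)·11 + (1/1)·16 + (2.7/1)·22 = 118 cfs.

Q ≈ 118 cfs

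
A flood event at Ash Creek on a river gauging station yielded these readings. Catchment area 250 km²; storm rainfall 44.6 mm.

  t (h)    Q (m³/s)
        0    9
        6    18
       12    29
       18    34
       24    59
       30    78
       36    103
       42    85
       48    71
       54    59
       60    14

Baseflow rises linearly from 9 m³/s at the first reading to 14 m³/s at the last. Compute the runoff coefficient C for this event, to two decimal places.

ΣQ_DR = 432.5 m³/s; V = ΣQ_DR·Δt = 9.342 × 10^6 m³.
Runoff depth d = V / A = 37.37 mm.
C = d / P = 37.37 / 44.6 = 0.84.

C ≈ 0.84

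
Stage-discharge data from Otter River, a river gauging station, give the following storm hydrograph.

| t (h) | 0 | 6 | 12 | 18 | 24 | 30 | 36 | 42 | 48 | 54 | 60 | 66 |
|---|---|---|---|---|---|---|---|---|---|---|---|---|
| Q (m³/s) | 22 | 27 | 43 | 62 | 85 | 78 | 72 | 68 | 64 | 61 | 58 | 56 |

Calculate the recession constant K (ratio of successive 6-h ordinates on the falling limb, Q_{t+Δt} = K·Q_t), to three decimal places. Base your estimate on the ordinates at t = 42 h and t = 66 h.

K ≈ 0.953

Using the recession-limb readings at t = 42 h and t = 66 h: Q falls from 68 to 56 m³/s over 4 intervals.
K = (Q₂/Q₁)^(1/4) = (56/68)^(1/4) = 0.953.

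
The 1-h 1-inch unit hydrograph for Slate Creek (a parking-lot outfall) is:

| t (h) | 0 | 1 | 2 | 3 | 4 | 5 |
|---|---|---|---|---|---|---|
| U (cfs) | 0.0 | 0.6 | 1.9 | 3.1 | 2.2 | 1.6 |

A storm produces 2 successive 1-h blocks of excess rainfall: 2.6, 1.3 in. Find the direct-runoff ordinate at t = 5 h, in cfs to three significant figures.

By discrete convolution, Q_j = Σ (P_i / 1 in) · U_{j−i}.
At t = 5 h (j=5): Q = (2.6/1)·1.6 + (1.3/1)·2.2 = 7.02 cfs.

Q ≈ 7.02 cfs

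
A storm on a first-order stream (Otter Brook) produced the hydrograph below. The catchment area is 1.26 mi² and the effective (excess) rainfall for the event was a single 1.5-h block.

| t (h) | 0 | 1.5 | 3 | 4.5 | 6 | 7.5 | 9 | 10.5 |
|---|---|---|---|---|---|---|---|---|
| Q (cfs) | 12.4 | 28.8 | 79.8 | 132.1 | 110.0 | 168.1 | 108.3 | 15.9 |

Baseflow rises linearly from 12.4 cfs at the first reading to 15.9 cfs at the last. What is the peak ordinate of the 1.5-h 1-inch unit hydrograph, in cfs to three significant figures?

U_p ≈ 153 cfs

Direct runoff: 0.00, 15.90, 66.40, 118.20, 95.60, 153.20, 92.90, 0.00 cfs; ΣQ_DR = 542.2 cfs, peak = 153.20 cfs.
Runoff depth d = ΣQ_DR·Δt / A = 542.2 × 5400 / (1.26 mi²) = 1.000 in.
The 1-inch UH is the DRH scaled by (1 in)/d, so U_p = 153.20 × 1/1.000 = 153 cfs.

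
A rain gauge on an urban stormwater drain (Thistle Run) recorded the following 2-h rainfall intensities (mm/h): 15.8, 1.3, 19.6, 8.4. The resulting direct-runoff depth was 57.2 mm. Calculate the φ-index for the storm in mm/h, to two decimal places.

Only the 3 blocks with intensity above φ contribute runoff: 15.8, 19.6, 8.4 mm/h.
Σ(I−φ)·Δt = d  ⇒  (15.8+19.6+8.4 − 3φ)·2 = 57.2
φ = (43.80 − 57.2/2) / 3 = 5.07 mm/h.

φ ≈ 5.07 mm/h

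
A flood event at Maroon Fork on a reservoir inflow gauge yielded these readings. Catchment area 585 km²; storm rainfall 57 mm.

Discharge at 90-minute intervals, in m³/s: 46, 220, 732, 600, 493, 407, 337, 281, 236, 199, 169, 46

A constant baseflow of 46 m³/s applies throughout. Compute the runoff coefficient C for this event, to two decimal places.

ΣQ_DR = 3214 m³/s; V = ΣQ_DR·Δt = 1.736 × 10^7 m³.
Runoff depth d = V / A = 29.67 mm.
C = d / P = 29.67 / 57 = 0.52.

C ≈ 0.52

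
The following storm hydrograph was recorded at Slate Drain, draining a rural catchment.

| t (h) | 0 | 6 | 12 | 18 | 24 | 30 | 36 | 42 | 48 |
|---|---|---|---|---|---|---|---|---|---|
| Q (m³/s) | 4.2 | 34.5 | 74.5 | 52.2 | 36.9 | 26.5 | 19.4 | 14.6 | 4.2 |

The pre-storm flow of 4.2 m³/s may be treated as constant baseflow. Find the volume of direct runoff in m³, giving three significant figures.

V ≈ 4.95 × 10^6 m³

Direct-runoff ordinates (Q − Q_b): 0.0, 30.3, 70.3, 48.0, 32.7, 22.3, 15.2, 10.4, 0.0 m³/s.
ΣQ_DR = 229.2 m³/s.
With Δt = 6 h = 21600 s, V = ΣQ_DR · Δt = 229.2 × 21600 = 4.95 × 10^6 m³.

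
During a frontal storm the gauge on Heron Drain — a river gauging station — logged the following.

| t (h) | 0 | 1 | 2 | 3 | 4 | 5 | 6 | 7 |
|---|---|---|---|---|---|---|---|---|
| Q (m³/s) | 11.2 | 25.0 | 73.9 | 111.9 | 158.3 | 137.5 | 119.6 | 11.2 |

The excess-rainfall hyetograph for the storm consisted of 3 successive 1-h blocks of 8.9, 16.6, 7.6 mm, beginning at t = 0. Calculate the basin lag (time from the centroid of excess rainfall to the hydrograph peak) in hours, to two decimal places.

t_L ≈ 2.54 h

Centroid of excess rainfall: t_c = Σ P_i·t̄_i / ΣP_i = 1.4607 h (block centres at 0.5, 1.5, 2.5 h).
Hydrograph peak occurs at t = 4 h, so basin lag t_L = 4 − 1.4607 = 2.54 h.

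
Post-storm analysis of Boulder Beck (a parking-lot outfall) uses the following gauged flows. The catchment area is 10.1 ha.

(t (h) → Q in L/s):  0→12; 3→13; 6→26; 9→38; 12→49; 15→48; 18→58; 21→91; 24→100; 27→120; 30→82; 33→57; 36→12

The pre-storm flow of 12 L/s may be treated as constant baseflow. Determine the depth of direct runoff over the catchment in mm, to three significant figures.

Direct runoff: 0.0, 1.0, 14.0, 26.0, 37.0, 36.0, 46.0, 79.0, 88.0, 108.0, 70.0, 45.0, 0.0 L/s; ΣQ_DR = 550.0 L/s.
V = ΣQ_DR · Δt = 550.0 × 10800 s = 5.940 × 10^6 L.
Over A = 10.1 ha, depth = V / A = 58.8 mm.

d ≈ 58.8 mm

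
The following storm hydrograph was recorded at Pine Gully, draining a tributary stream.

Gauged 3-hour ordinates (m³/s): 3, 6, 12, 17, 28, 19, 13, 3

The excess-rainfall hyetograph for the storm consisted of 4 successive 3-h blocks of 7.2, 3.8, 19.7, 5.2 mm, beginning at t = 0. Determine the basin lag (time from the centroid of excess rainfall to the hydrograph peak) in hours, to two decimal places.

Centroid of excess rainfall: t_c = Σ P_i·t̄_i / ΣP_i = 6.4136 h (block centres at 1.5, 4.5, 7.5, 10.5 h).
Hydrograph peak occurs at t = 12 h, so basin lag t_L = 12 − 6.4136 = 5.59 h.

t_L ≈ 5.59 h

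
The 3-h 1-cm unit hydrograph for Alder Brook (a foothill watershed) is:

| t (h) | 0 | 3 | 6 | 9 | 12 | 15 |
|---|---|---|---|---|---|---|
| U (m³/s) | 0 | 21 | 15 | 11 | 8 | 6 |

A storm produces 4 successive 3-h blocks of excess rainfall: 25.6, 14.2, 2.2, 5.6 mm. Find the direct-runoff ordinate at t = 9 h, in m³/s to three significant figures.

By discrete convolution, Q_j = Σ (P_i / 10 mm) · U_{j−i}.
At t = 9 h (j=3): Q = (25.6/10)·11 + (14.2/10)·15 + (2.2/10)·21 + (5.6/10)·0 = 54.1 m³/s.

Q ≈ 54.1 m³/s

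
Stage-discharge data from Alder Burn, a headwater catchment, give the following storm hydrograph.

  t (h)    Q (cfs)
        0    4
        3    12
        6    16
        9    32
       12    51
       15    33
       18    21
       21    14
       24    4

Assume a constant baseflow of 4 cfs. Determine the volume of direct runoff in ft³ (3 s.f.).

V ≈ 1.63 × 10^6 ft³

Direct-runoff ordinates (Q − Q_b): 0.0, 8.0, 12.0, 28.0, 47.0, 29.0, 17.0, 10.0, 0.0 cfs.
ΣQ_DR = 151.0 cfs.
With Δt = 3 h = 10800 s, V = ΣQ_DR · Δt = 151.0 × 10800 = 1.63 × 10^6 ft³.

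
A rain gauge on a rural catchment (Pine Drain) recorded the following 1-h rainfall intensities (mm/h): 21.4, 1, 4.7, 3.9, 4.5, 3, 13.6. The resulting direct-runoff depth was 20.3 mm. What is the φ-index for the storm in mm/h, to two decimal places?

Only the 2 blocks with intensity above φ contribute runoff: 21.4, 13.6 mm/h.
Σ(I−φ)·Δt = d  ⇒  (21.4+13.6 − 2φ)·1 = 20.3
φ = (35.00 − 20.3/1) / 2 = 7.35 mm/h.

φ ≈ 7.35 mm/h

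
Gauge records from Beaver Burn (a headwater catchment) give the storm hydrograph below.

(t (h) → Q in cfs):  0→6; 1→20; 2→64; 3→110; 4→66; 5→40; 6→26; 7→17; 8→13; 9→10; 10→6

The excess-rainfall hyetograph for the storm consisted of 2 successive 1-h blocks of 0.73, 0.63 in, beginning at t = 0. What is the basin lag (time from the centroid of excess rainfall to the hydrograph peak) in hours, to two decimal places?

Centroid of excess rainfall: t_c = Σ P_i·t̄_i / ΣP_i = 0.9632 h (block centres at 0.5, 1.5 h).
Hydrograph peak occurs at t = 3 h, so basin lag t_L = 3 − 0.9632 = 2.04 h.

t_L ≈ 2.04 h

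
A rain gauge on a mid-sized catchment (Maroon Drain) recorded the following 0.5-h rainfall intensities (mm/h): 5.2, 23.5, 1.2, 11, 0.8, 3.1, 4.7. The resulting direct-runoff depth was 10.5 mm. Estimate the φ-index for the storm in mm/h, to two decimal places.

Only the 2 blocks with intensity above φ contribute runoff: 23.5, 11 mm/h.
Σ(I−φ)·Δt = d  ⇒  (23.5+11 − 2φ)·0.5 = 10.5
φ = (34.50 − 10.5/0.5) / 2 = 6.75 mm/h.

φ ≈ 6.75 mm/h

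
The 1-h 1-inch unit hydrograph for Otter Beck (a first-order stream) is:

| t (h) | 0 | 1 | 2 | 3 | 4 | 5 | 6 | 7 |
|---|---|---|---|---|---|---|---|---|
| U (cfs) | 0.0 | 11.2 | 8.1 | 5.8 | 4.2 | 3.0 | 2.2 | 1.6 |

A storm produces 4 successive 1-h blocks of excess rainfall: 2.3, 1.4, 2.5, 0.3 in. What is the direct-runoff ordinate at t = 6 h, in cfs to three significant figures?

Q ≈ 21.5 cfs

By discrete convolution, Q_j = Σ (P_i / 1 in) · U_{j−i}.
At t = 6 h (j=6): Q = (2.3/1)·2.2 + (1.4/1)·3.0 + (2.5/1)·4.2 + (0.3/1)·5.8 = 21.5 cfs.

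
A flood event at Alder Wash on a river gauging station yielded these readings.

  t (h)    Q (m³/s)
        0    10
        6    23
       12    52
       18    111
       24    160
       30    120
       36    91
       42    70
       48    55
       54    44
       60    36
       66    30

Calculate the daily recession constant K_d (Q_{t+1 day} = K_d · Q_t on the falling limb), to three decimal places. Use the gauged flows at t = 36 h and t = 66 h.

K_d ≈ 0.412

Between t = 36 h and t = 66 h the flow falls from 91 to 30 m³/s over 5×6 h = 30 h.
Per-interval ratio K = (30/91)^(1/5) = 0.8010; K_d = K^(24/6) = 0.412.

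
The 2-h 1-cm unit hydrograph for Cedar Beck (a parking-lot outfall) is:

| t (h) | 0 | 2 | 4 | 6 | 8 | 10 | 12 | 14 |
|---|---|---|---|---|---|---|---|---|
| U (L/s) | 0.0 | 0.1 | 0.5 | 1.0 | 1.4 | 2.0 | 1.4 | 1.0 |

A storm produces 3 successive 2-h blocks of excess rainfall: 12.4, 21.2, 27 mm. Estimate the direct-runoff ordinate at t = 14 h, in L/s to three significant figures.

Q ≈ 9.61 L/s

By discrete convolution, Q_j = Σ (P_i / 10 mm) · U_{j−i}.
At t = 14 h (j=7): Q = (12.4/10)·1.0 + (21.2/10)·1.4 + (27/10)·2.0 = 9.61 L/s.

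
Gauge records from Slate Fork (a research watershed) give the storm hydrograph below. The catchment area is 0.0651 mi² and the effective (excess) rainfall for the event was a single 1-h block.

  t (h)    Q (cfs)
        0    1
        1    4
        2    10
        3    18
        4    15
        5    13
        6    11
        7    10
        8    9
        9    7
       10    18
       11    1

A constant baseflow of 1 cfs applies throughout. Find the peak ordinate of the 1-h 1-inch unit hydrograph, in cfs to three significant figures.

U_p ≈ 6.80 cfs

Direct runoff: 0.0, 3.0, 9.0, 17.0, 14.0, 12.0, 10.0, 9.0, 8.0, 6.0, 17.0, 0.0 cfs; ΣQ_DR = 105.0 cfs, peak = 17.0 cfs.
Runoff depth d = ΣQ_DR·Δt / A = 105.0 × 3600 / (0.0651 mi²) = 2.499 in.
The 1-inch UH is the DRH scaled by (1 in)/d, so U_p = 17.0 × 1/2.499 = 6.80 cfs.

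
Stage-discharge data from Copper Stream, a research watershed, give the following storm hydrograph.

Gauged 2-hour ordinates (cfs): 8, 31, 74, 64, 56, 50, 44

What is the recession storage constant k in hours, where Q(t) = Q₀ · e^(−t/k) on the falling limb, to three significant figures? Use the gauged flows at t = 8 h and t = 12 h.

k ≈ 16.6 h

On the falling limb, Q drops from 56 to 44 cfs between t = 8 h and t = 12 h (Δt = 4 h).
k = −Δt / ln(Q₂/Q₁) = −4 / ln(44/56) = 16.6 h.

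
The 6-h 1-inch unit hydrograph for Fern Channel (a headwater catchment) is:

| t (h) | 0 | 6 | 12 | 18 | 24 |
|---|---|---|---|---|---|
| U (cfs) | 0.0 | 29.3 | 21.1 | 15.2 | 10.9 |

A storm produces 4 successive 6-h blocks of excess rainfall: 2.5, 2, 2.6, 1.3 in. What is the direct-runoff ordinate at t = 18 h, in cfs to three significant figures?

By discrete convolution, Q_j = Σ (P_i / 1 in) · U_{j−i}.
At t = 18 h (j=3): Q = (2.5/1)·15.2 + (2/1)·21.1 + (2.6/1)·29.3 + (1.3/1)·0.0 = 156 cfs.

Q ≈ 156 cfs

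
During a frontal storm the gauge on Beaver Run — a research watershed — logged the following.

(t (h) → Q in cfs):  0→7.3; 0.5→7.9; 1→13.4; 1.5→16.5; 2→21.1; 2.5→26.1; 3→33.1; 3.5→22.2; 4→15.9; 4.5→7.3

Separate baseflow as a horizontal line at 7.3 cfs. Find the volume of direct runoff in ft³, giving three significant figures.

V ≈ 1.76 × 10^5 ft³

Direct-runoff ordinates (Q − Q_b): 0.0, 0.6, 6.1, 9.2, 13.8, 18.8, 25.8, 14.9, 8.6, 0.0 cfs.
ΣQ_DR = 97.80 cfs.
With Δt = 0.5 h = 1800 s, V = ΣQ_DR · Δt = 97.80 × 1800 = 1.76 × 10^5 ft³.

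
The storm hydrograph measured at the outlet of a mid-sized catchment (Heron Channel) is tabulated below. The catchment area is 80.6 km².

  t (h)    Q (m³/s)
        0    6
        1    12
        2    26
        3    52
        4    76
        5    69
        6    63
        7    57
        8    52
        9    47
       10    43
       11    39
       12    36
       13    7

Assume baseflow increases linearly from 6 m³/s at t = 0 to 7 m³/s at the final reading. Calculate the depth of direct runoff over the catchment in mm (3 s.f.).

d ≈ 22.1 mm

Direct runoff: 0.00, 5.92, 19.85, 45.77, 69.69, 62.62, 56.54, 50.46, 45.38, 40.31, 36.23, 32.15, 29.08, 0.00 m³/s; ΣQ_DR = 494.0 m³/s.
V = ΣQ_DR · Δt = 494.0 × 3600 s = 1.778 × 10^6 m³.
Over A = 80.6 km², depth = V / A = 22.1 mm.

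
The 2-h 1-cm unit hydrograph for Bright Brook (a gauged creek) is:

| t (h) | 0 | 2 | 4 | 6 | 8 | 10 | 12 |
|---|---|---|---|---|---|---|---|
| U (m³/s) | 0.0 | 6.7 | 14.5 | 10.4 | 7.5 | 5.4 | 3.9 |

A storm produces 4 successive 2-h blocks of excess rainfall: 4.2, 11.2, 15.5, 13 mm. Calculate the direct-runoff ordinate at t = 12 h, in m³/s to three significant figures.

Q ≈ 32.8 m³/s

By discrete convolution, Q_j = Σ (P_i / 10 mm) · U_{j−i}.
At t = 12 h (j=6): Q = (4.2/10)·3.9 + (11.2/10)·5.4 + (15.5/10)·7.5 + (13/10)·10.4 = 32.8 m³/s.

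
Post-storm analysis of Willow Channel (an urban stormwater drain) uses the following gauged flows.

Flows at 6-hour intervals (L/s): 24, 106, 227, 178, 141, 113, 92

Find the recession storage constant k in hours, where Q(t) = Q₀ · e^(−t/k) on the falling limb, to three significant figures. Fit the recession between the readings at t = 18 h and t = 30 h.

On the falling limb, Q drops from 178 to 113 L/s between t = 18 h and t = 30 h (Δt = 12 h).
k = −Δt / ln(Q₂/Q₁) = −12 / ln(113/178) = 26.4 h.

k ≈ 26.4 h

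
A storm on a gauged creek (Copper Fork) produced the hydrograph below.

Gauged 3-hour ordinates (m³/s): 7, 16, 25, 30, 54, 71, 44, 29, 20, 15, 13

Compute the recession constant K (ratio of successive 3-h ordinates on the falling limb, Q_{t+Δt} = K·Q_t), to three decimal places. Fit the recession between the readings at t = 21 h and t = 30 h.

Using the recession-limb readings at t = 21 h and t = 30 h: Q falls from 29 to 13 m³/s over 3 intervals.
K = (Q₂/Q₁)^(1/3) = (13/29)^(1/3) = 0.765.

K ≈ 0.765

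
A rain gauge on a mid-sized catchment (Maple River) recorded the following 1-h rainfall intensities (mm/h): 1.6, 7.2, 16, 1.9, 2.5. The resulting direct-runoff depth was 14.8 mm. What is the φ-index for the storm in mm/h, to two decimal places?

Only the 2 blocks with intensity above φ contribute runoff: 7.2, 16 mm/h.
Σ(I−φ)·Δt = d  ⇒  (7.2+16 − 2φ)·1 = 14.8
φ = (23.20 − 14.8/1) / 2 = 4.20 mm/h.

φ ≈ 4.20 mm/h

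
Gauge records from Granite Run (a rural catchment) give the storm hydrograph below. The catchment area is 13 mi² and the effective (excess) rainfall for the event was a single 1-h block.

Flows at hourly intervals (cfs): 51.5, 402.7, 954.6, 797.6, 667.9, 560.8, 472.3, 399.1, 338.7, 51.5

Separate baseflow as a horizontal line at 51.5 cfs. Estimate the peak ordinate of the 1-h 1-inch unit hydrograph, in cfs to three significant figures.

U_p ≈ 1810 cfs

Direct runoff: 0.0, 351.2, 903.1, 746.1, 616.4, 509.3, 420.8, 347.6, 287.2, 0.0 cfs; ΣQ_DR = 4182 cfs, peak = 903.1 cfs.
Runoff depth d = ΣQ_DR·Δt / A = 4182 × 3600 / (13 mi²) = 0.4985 in.
The 1-inch UH is the DRH scaled by (1 in)/d, so U_p = 903.1 × 1/0.4985 = 1810 cfs.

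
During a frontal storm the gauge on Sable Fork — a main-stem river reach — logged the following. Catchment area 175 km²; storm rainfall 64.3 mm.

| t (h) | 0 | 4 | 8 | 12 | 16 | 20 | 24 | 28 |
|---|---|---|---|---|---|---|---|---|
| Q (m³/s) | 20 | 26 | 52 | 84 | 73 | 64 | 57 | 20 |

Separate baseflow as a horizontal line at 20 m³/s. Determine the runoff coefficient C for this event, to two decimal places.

ΣQ_DR = 236.0 m³/s; V = ΣQ_DR·Δt = 3.398 × 10^6 m³.
Runoff depth d = V / A = 19.42 mm.
C = d / P = 19.42 / 64.3 = 0.30.

C ≈ 0.30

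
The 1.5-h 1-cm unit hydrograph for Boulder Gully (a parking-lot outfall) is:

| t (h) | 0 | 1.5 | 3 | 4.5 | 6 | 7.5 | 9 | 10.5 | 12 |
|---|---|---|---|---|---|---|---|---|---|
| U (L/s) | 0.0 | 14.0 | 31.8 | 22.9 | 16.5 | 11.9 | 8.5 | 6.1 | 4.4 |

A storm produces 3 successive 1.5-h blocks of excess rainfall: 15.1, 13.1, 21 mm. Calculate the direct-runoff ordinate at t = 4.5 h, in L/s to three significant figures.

Q ≈ 106 L/s

By discrete convolution, Q_j = Σ (P_i / 10 mm) · U_{j−i}.
At t = 4.5 h (j=3): Q = (15.1/10)·22.9 + (13.1/10)·31.8 + (21/10)·14.0 = 106 L/s.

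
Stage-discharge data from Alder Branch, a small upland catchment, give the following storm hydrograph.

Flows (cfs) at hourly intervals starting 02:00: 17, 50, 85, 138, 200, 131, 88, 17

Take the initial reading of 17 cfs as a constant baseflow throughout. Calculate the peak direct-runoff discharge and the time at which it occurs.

Subtracting baseflow gives direct-runoff ordinates: 0.0, 33.0, 68.0, 121.0, 183.0, 114.0, 71.0, 0.0 cfs.
The maximum is 183.0 cfs, occurring at the reading for t = 06:00.

Q_p = 183.0 cfs at t = 06:00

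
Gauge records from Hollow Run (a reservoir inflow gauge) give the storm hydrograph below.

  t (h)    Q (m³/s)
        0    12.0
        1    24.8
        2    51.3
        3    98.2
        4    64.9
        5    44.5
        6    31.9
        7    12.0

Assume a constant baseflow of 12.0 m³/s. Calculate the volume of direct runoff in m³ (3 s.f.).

V ≈ 8.77 × 10^5 m³

Direct-runoff ordinates (Q − Q_b): 0.0, 12.8, 39.3, 86.2, 52.9, 32.5, 19.9, 0.0 m³/s.
ΣQ_DR = 243.6 m³/s.
With Δt = 1 h = 3600 s, V = ΣQ_DR · Δt = 243.6 × 3600 = 8.77 × 10^5 m³.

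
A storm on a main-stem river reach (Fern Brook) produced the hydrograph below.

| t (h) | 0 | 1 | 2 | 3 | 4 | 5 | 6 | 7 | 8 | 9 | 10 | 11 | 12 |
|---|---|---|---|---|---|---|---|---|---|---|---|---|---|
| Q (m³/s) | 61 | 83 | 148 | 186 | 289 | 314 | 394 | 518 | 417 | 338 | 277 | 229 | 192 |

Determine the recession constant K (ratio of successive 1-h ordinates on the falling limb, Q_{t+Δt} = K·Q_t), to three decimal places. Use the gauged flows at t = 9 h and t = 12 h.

Using the recession-limb readings at t = 9 h and t = 12 h: Q falls from 338 to 192 m³/s over 3 intervals.
K = (Q₂/Q₁)^(1/3) = (192/338)^(1/3) = 0.828.

K ≈ 0.828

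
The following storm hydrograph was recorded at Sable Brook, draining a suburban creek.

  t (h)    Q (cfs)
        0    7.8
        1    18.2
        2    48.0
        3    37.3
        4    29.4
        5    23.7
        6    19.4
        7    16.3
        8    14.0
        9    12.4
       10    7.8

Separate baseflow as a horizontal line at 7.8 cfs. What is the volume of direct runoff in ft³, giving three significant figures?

Direct-runoff ordinates (Q − Q_b): 0.0, 10.4, 40.2, 29.5, 21.6, 15.9, 11.6, 8.5, 6.2, 4.6, 0.0 cfs.
ΣQ_DR = 148.5 cfs.
With Δt = 1 h = 3600 s, V = ΣQ_DR · Δt = 148.5 × 3600 = 5.35 × 10^5 ft³.

V ≈ 5.35 × 10^5 ft³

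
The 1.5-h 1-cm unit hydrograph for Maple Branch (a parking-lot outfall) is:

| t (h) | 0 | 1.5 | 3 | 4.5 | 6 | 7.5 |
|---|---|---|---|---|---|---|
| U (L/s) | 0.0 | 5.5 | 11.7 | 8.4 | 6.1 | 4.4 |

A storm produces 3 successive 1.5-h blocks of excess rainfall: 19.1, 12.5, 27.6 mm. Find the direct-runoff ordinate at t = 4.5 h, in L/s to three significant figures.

By discrete convolution, Q_j = Σ (P_i / 10 mm) · U_{j−i}.
At t = 4.5 h (j=3): Q = (19.1/10)·8.4 + (12.5/10)·11.7 + (27.6/10)·5.5 = 45.8 L/s.

Q ≈ 45.8 L/s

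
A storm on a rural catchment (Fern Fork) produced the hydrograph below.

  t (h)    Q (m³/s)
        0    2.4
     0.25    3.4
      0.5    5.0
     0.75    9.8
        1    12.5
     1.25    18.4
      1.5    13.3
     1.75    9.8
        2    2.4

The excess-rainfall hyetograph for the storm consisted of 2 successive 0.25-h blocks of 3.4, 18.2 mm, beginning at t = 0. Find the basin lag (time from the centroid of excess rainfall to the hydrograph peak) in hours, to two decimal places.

Centroid of excess rainfall: t_c = Σ P_i·t̄_i / ΣP_i = 0.3356 h (block centres at 0.125, 0.375 h).
Hydrograph peak occurs at t = 1.25 h, so basin lag t_L = 1.25 − 0.3356 = 0.91 h.

t_L ≈ 0.91 h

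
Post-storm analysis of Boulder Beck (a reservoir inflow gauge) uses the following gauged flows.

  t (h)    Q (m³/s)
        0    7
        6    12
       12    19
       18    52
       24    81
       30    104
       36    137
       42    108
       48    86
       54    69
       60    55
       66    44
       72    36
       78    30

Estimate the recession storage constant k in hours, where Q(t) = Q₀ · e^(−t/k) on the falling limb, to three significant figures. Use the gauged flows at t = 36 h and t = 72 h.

k ≈ 26.9 h

On the falling limb, Q drops from 137 to 36 m³/s between t = 36 h and t = 72 h (Δt = 36 h).
k = −Δt / ln(Q₂/Q₁) = −36 / ln(36/137) = 26.9 h.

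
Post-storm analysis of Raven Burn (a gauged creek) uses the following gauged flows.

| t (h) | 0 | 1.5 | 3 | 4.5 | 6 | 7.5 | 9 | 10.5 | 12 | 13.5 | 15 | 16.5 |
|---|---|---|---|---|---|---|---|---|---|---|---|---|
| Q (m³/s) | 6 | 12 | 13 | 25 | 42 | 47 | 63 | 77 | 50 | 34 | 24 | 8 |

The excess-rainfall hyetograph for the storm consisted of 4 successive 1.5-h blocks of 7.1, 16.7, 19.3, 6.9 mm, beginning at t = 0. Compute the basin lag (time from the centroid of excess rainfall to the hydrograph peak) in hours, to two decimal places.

Centroid of excess rainfall: t_c = Σ P_i·t̄_i / ΣP_i = 3.0300 h (block centres at 0.75, 2.25, 3.75, 5.25 h).
Hydrograph peak occurs at t = 10.5 h, so basin lag t_L = 10.5 − 3.0300 = 7.47 h.

t_L ≈ 7.47 h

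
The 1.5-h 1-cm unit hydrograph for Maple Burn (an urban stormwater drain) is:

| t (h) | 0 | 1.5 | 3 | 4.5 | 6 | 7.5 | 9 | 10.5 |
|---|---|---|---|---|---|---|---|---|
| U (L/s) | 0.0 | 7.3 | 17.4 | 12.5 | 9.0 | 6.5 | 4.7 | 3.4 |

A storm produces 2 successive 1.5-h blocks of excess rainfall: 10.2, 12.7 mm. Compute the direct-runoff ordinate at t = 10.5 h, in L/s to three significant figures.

By discrete convolution, Q_j = Σ (P_i / 10 mm) · U_{j−i}.
At t = 10.5 h (j=7): Q = (10.2/10)·3.4 + (12.7/10)·4.7 = 9.44 L/s.

Q ≈ 9.44 L/s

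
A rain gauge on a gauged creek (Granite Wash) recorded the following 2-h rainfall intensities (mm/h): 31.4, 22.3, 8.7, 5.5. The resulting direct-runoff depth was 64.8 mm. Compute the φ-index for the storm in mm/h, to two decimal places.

φ ≈ 10.65 mm/h

Only the 2 blocks with intensity above φ contribute runoff: 31.4, 22.3 mm/h.
Σ(I−φ)·Δt = d  ⇒  (31.4+22.3 − 2φ)·2 = 64.8
φ = (53.70 − 64.8/2) / 2 = 10.65 mm/h.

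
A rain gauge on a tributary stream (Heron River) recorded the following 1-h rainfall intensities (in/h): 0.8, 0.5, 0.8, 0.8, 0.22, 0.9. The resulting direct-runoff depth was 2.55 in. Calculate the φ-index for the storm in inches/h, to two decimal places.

Only the 5 blocks with intensity above φ contribute runoff: 0.8, 0.5, 0.8, 0.8, 0.9 in/h.
Σ(I−φ)·Δt = d  ⇒  (0.8+0.5+0.8+0.8+0.9 − 5φ)·1 = 2.55
φ = (3.800 − 2.55/1) / 5 = 0.25 in/h.

φ ≈ 0.25 in/h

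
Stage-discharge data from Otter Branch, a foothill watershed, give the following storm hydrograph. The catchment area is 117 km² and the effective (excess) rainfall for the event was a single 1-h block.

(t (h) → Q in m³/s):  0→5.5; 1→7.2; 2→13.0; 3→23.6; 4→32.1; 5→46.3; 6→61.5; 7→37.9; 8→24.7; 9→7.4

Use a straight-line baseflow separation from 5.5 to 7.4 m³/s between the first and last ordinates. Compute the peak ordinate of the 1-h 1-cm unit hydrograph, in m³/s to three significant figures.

U_p ≈ 91.4 m³/s

Direct runoff: 0.00, 1.49, 7.08, 17.47, 25.76, 39.74, 54.73, 30.92, 17.51, 0.00 m³/s; ΣQ_DR = 194.7 m³/s, peak = 54.73 m³/s.
Runoff depth d = ΣQ_DR·Δt / A = 194.7 × 3600 / (117 km²) = 5.991 mm.
The 1-cm UH is the DRH scaled by (10 mm)/d, so U_p = 54.73 × 10/5.991 = 91.4 m³/s.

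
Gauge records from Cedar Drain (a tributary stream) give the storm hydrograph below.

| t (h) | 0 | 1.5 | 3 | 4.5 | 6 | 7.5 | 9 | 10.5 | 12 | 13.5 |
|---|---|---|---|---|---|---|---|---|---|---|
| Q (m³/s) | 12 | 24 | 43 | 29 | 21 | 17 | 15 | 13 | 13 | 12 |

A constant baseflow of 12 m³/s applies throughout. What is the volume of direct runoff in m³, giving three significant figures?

Direct-runoff ordinates (Q − Q_b): 0.0, 12.0, 31.0, 17.0, 9.0, 5.0, 3.0, 1.0, 1.0, 0.0 m³/s.
ΣQ_DR = 79.00 m³/s.
With Δt = 1.5 h = 5400 s, V = ΣQ_DR · Δt = 79.00 × 5400 = 4.27 × 10^5 m³.

V ≈ 4.27 × 10^5 m³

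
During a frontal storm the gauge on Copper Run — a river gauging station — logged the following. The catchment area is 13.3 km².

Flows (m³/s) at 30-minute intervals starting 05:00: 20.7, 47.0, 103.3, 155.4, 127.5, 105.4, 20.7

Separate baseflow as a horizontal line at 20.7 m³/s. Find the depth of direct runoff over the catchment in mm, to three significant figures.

Direct runoff: 0.0, 26.3, 82.6, 134.7, 106.8, 84.7, 0.0 m³/s; ΣQ_DR = 435.1 m³/s.
V = ΣQ_DR · Δt = 435.1 × 1800 s = 7.832 × 10^5 m³.
Over A = 13.3 km², depth = V / A = 58.9 mm.

d ≈ 58.9 mm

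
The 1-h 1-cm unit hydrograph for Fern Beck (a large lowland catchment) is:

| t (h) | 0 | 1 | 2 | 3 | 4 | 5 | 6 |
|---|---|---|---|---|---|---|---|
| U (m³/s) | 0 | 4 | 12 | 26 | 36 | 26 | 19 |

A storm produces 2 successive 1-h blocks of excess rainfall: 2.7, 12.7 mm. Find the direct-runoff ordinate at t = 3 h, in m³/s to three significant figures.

Q ≈ 22.3 m³/s

By discrete convolution, Q_j = Σ (P_i / 10 mm) · U_{j−i}.
At t = 3 h (j=3): Q = (2.7/10)·26 + (12.7/10)·12 = 22.3 m³/s.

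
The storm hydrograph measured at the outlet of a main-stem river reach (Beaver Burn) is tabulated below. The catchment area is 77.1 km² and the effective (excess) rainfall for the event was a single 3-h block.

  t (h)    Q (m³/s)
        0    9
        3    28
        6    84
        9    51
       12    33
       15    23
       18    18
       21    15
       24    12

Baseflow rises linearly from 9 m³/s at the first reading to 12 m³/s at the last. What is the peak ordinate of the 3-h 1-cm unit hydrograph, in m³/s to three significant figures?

U_p ≈ 29.7 m³/s

Direct runoff: 0.00, 18.62, 74.25, 40.88, 22.50, 12.12, 6.75, 3.38, 0.00 m³/s; ΣQ_DR = 178.5 m³/s, peak = 74.25 m³/s.
Runoff depth d = ΣQ_DR·Δt / A = 178.5 × 10800 / (77.1 km²) = 25.00 mm.
The 1-cm UH is the DRH scaled by (10 mm)/d, so U_p = 74.25 × 10/25.00 = 29.7 m³/s.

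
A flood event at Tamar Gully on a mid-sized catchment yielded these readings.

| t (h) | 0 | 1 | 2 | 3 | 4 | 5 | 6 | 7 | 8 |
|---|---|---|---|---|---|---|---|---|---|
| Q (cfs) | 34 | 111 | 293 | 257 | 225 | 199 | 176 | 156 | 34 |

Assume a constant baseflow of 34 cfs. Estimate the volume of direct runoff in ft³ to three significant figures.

Direct-runoff ordinates (Q − Q_b): 0.0, 77.0, 259.0, 223.0, 191.0, 165.0, 142.0, 122.0, 0.0 cfs.
ΣQ_DR = 1179 cfs.
With Δt = 1 h = 3600 s, V = ΣQ_DR · Δt = 1179 × 3600 = 4.24 × 10^6 ft³.

V ≈ 4.24 × 10^6 ft³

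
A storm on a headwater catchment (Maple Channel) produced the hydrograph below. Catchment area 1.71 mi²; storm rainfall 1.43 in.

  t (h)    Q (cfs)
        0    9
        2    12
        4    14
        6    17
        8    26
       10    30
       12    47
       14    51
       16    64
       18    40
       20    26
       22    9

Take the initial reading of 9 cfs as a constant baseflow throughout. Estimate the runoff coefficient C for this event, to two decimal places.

ΣQ_DR = 237.0 cfs; V = ΣQ_DR·Δt = 1.706 × 10^6 ft³.
Runoff depth d = V / A = 0.4295 in.
C = d / P = 0.4295 / 1.43 = 0.30.

C ≈ 0.30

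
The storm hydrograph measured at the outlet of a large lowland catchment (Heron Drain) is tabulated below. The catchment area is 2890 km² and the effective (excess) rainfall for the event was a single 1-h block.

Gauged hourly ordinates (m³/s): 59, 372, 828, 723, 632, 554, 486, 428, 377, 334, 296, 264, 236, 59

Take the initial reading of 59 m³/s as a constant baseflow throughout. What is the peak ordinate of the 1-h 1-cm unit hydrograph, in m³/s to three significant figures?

Direct runoff: 0.0, 313.0, 769.0, 664.0, 573.0, 495.0, 427.0, 369.0, 318.0, 275.0, 237.0, 205.0, 177.0, 0.0 m³/s; ΣQ_DR = 4822 m³/s, peak = 769.0 m³/s.
Runoff depth d = ΣQ_DR·Δt / A = 4822 × 3600 / (2890 km²) = 6.007 mm.
The 1-cm UH is the DRH scaled by (10 mm)/d, so U_p = 769.0 × 10/6.007 = 1280 m³/s.

U_p ≈ 1280 m³/s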